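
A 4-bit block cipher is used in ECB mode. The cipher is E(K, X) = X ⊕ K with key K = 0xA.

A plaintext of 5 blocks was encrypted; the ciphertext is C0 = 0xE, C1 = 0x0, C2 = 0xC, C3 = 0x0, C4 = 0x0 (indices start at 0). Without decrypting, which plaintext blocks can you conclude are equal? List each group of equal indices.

P1 = P3 = P4

ECB encrypts each block independently with the same key, so equal ciphertext blocks imply equal plaintext blocks.
C1 = C3 = C4 = 0x0, so P1 = P3 = P4.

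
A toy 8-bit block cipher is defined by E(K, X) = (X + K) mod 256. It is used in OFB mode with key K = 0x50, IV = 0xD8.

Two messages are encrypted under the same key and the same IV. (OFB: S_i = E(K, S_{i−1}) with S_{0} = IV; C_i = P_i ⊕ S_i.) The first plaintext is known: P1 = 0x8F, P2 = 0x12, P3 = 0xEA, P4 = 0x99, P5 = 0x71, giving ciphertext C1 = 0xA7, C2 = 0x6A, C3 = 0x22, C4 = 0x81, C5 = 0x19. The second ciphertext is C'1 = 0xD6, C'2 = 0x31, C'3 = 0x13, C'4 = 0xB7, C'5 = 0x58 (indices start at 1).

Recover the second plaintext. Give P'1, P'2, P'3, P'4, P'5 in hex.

In OFB with a reused IV, both messages share the same keystream S_i, so C_i ⊕ C'_i = P_i ⊕ P'_i and thus P'_i = P_i ⊕ C_i ⊕ C'_i.
P'1: 0x8F ⊕ 0xA7 ⊕ 0xD6 = 0xFE.
P'2: 0x12 ⊕ 0x6A ⊕ 0x31 = 0x49.
P'3: 0xEA ⊕ 0x22 ⊕ 0x13 = 0xDB.
P'4: 0x99 ⊕ 0x81 ⊕ 0xB7 = 0xAF.
P'5: 0x71 ⊕ 0x19 ⊕ 0x58 = 0x30.

P'1 = 0xFE, P'2 = 0x49, P'3 = 0xDB, P'4 = 0xAF, P'5 = 0x30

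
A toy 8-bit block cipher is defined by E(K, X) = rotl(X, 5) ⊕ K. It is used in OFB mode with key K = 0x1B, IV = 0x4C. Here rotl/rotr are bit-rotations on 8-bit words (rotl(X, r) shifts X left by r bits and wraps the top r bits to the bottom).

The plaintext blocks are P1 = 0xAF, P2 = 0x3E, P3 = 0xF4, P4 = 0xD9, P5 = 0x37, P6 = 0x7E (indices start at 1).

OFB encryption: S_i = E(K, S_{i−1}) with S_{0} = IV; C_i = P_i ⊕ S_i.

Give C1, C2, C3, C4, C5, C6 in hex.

C1 = 0x3D, C2 = 0x77, C3 = 0xC6, C4 = 0x84, C5 = 0x87, C6 = 0x73

C1: S = E(K, 0x4C) = 0x92; 0xAF ⊕ 0x92 = 0x3D.
C2: S = E(K, 0x92) = 0x49; 0x3E ⊕ 0x49 = 0x77.
C3: S = E(K, 0x49) = 0x32; 0xF4 ⊕ 0x32 = 0xC6.
C4: S = E(K, 0x32) = 0x5D; 0xD9 ⊕ 0x5D = 0x84.
C5: S = E(K, 0x5D) = 0xB0; 0x37 ⊕ 0xB0 = 0x87.
C6: S = E(K, 0xB0) = 0x0D; 0x7E ⊕ 0x0D = 0x73.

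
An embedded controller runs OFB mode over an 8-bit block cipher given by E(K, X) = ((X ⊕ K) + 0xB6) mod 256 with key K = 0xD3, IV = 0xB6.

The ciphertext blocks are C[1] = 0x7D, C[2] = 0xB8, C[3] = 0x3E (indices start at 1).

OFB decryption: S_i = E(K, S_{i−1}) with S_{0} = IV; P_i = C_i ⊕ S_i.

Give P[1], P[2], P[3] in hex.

P[1] = 0x66, P[2] = 0xC6, P[3] = 0x5D

P[1]: S = E(K, 0xB6) = 0x1B; 0x7D ⊕ 0x1B = 0x66.
P[2]: S = E(K, 0x1B) = 0x7E; 0xB8 ⊕ 0x7E = 0xC6.
P[3]: S = E(K, 0x7E) = 0x63; 0x3E ⊕ 0x63 = 0x5D.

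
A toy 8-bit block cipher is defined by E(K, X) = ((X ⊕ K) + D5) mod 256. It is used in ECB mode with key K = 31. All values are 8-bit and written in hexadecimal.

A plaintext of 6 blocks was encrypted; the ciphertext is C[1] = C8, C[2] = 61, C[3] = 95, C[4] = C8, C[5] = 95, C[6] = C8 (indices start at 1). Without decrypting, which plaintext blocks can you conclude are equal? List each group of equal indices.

ECB encrypts each block independently with the same key, so equal ciphertext blocks imply equal plaintext blocks.
C[1] = C[4] = C[6] = C8, so P[1] = P[4] = P[6].
C[3] = C[5] = 95, so P[3] = P[5].

P[1] = P[4] = P[6]; P[3] = P[5]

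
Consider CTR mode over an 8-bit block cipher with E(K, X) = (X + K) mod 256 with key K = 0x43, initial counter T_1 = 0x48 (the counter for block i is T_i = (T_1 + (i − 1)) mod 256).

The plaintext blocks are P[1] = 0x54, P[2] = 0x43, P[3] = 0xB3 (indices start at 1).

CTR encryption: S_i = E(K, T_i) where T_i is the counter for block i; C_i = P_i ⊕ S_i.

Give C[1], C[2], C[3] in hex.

C[1] = 0xDF, C[2] = 0xCF, C[3] = 0x3E

C[1]: T = 0x48, S = E(K, T) = 0x8B; 0x54 ⊕ 0x8B = 0xDF.
C[2]: T = 0x49, S = E(K, T) = 0x8C; 0x43 ⊕ 0x8C = 0xCF.
C[3]: T = 0x4A, S = E(K, T) = 0x8D; 0xB3 ⊕ 0x8D = 0x3E.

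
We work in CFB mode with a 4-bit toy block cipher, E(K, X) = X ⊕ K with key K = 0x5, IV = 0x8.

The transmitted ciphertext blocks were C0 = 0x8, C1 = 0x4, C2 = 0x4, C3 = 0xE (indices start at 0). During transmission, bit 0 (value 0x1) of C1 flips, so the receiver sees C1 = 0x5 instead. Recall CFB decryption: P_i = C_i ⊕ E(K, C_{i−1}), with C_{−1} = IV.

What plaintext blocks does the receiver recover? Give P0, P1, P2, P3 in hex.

Only C1 changed, to 0x5. In CFB, a change in C_i flips the same bit in P_i and garbles P_{i+1}. Decrypting the received ciphertext:
P0: E(K, 0x8) = 0xD; 0x8 ⊕ 0xD = 0x5.
P1: E(K, 0x8) = 0xD; 0x5 ⊕ 0xD = 0x8.
P2: E(K, 0x5) = 0x0; 0x4 ⊕ 0x0 = 0x4.
P3: E(K, 0x4) = 0x1; 0xE ⊕ 0x1 = 0xF.
Blocks that differ from the original plaintext: P1, P2.

P0 = 0x5, P1 = 0x8, P2 = 0x4, P3 = 0xF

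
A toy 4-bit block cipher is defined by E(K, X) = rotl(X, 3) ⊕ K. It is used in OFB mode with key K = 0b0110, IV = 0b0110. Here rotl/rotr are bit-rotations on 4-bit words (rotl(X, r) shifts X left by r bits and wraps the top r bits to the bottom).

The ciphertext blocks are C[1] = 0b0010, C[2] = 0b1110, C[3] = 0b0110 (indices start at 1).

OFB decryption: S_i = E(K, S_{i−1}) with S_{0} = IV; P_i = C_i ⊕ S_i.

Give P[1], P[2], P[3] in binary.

P[1] = 0b0111, P[2] = 0b0010, P[3] = 0b0110

P[1]: S = E(K, 0b0110) = 0b0101; 0b0010 ⊕ 0b0101 = 0b0111.
P[2]: S = E(K, 0b0101) = 0b1100; 0b1110 ⊕ 0b1100 = 0b0010.
P[3]: S = E(K, 0b1100) = 0b0000; 0b0110 ⊕ 0b0000 = 0b0110.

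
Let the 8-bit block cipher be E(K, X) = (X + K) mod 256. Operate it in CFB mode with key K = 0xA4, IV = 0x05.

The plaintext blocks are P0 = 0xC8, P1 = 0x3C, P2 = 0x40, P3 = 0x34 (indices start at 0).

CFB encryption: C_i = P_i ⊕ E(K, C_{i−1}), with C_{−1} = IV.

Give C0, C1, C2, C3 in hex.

C0 = 0x61, C1 = 0x39, C2 = 0x9D, C3 = 0x75

C0: E(K, 0x05) = 0xA9; 0xC8 ⊕ 0xA9 = 0x61.
C1: E(K, 0x61) = 0x05; 0x3C ⊕ 0x05 = 0x39.
C2: E(K, 0x39) = 0xDD; 0x40 ⊕ 0xDD = 0x9D.
C3: E(K, 0x9D) = 0x41; 0x34 ⊕ 0x41 = 0x75.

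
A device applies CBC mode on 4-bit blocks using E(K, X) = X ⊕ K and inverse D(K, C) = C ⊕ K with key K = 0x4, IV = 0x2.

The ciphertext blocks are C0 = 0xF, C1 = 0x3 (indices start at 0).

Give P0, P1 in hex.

CBC decryption: P_i = D(K, C_i) ⊕ C_{i−1}, with C_{−1} = IV.
P0: D(K, 0xF) = 0xB; 0xB ⊕ 0x2 = 0x9.
P1: D(K, 0x3) = 0x7; 0x7 ⊕ 0xF = 0x8.

P0 = 0x9, P1 = 0x8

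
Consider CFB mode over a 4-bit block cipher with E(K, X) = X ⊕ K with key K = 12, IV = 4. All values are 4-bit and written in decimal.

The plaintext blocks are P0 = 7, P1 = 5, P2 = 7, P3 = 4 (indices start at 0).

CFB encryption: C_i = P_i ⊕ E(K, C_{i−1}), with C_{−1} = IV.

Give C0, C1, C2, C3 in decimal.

C0: E(K, 4) = 8; 7 ⊕ 8 = 15.
C1: E(K, 15) = 3; 5 ⊕ 3 = 6.
C2: E(K, 6) = 10; 7 ⊕ 10 = 13.
C3: E(K, 13) = 1; 4 ⊕ 1 = 5.

C0 = 15, C1 = 6, C2 = 13, C3 = 5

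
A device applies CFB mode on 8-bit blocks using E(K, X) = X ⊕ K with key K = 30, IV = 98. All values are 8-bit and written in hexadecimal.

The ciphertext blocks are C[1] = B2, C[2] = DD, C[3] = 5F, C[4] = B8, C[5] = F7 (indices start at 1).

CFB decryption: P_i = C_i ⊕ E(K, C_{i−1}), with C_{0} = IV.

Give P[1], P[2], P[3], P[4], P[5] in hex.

P[1]: E(K, 98) = A8; B2 ⊕ A8 = 1A.
P[2]: E(K, B2) = 82; DD ⊕ 82 = 5F.
P[3]: E(K, DD) = ED; 5F ⊕ ED = B2.
P[4]: E(K, 5F) = 6F; B8 ⊕ 6F = D7.
P[5]: E(K, B8) = 88; F7 ⊕ 88 = 7F.

P[1] = 1A, P[2] = 5F, P[3] = B2, P[4] = D7, P[5] = 7F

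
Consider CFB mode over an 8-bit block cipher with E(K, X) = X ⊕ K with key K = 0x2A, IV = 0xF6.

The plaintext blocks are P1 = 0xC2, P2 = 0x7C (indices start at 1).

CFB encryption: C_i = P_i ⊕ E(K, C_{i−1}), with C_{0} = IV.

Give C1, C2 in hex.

C1: E(K, 0xF6) = 0xDC; 0xC2 ⊕ 0xDC = 0x1E.
C2: E(K, 0x1E) = 0x34; 0x7C ⊕ 0x34 = 0x48.

C1 = 0x1E, C2 = 0x48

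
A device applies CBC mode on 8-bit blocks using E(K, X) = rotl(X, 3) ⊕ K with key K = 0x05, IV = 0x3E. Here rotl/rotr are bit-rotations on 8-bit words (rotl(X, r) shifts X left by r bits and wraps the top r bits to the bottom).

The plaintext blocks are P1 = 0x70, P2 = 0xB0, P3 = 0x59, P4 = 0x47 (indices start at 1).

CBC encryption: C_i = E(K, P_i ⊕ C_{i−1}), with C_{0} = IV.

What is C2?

C2 = 0x3B

C1: P1 ⊕ 0x3E = 0x4E; E(K, 0x4E) = 0x77.
C2: P2 ⊕ 0x77 = 0xC7; E(K, 0xC7) = 0x3B.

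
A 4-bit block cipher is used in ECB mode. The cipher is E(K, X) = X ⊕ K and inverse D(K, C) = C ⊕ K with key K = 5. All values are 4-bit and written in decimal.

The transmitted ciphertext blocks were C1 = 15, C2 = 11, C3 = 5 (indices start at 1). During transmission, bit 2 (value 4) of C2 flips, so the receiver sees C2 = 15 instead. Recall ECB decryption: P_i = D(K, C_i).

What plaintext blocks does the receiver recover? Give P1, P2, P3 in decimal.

Only C2 changed, to 15. In ECB, a change in C_i affects only P_i. Decrypting the received ciphertext:
P1: D(K, 15) = 10.
P2: D(K, 15) = 10.
P3: D(K, 5) = 0.
Blocks that differ from the original plaintext: P2.

P1 = 10, P2 = 10, P3 = 0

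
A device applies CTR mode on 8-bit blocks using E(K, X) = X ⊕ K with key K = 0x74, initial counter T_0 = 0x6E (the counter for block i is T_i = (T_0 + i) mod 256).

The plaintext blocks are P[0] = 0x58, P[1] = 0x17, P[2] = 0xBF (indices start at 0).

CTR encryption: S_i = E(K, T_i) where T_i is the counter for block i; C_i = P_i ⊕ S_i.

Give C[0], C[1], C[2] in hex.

C[0]: T = 0x6E, S = E(K, T) = 0x1A; 0x58 ⊕ 0x1A = 0x42.
C[1]: T = 0x6F, S = E(K, T) = 0x1B; 0x17 ⊕ 0x1B = 0x0C.
C[2]: T = 0x70, S = E(K, T) = 0x04; 0xBF ⊕ 0x04 = 0xBB.

C[0] = 0x42, C[1] = 0x0C, C[2] = 0xBB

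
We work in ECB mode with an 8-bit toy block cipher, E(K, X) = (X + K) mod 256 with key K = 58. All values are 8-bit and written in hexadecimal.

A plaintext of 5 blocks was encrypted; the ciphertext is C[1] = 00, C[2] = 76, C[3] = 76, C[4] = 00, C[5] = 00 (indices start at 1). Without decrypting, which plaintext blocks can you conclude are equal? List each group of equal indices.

P[1] = P[4] = P[5]; P[2] = P[3]

ECB encrypts each block independently with the same key, so equal ciphertext blocks imply equal plaintext blocks.
C[1] = C[4] = C[5] = 00, so P[1] = P[4] = P[5].
C[2] = C[3] = 76, so P[2] = P[3].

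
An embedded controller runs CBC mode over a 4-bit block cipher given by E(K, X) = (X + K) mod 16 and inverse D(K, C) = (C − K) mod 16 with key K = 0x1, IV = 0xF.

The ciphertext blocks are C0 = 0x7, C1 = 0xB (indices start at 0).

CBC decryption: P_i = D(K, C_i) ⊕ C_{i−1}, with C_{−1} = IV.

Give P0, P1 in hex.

P0 = 0x9, P1 = 0xD

P0: D(K, 0x7) = 0x6; 0x6 ⊕ 0xF = 0x9.
P1: D(K, 0xB) = 0xA; 0xA ⊕ 0x7 = 0xD.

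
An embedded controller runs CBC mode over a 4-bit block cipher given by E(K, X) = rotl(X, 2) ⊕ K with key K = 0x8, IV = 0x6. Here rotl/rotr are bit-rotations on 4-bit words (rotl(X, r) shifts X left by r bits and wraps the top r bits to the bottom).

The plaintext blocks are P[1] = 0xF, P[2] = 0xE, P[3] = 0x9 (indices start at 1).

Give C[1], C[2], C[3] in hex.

CBC encryption: C_i = E(K, P_i ⊕ C_{i−1}), with C_{0} = IV.
C[1]: P[1] ⊕ 0x6 = 0x9; E(K, 0x9) = 0xE.
C[2]: P[2] ⊕ 0xE = 0x0; E(K, 0x0) = 0x8.
C[3]: P[3] ⊕ 0x8 = 0x1; E(K, 0x1) = 0xC.

C[1] = 0xE, C[2] = 0x8, C[3] = 0xC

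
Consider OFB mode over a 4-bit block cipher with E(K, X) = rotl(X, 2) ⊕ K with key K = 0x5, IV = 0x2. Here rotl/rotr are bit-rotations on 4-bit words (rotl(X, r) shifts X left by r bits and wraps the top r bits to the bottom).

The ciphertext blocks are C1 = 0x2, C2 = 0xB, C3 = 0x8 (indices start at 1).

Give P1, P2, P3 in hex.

OFB decryption: S_i = E(K, S_{i−1}) with S_{0} = IV; P_i = C_i ⊕ S_i.
P1: S = E(K, 0x2) = 0xD; 0x2 ⊕ 0xD = 0xF.
P2: S = E(K, 0xD) = 0x2; 0xB ⊕ 0x2 = 0x9.
P3: S = E(K, 0x2) = 0xD; 0x8 ⊕ 0xD = 0x5.

P1 = 0xF, P2 = 0x9, P3 = 0x5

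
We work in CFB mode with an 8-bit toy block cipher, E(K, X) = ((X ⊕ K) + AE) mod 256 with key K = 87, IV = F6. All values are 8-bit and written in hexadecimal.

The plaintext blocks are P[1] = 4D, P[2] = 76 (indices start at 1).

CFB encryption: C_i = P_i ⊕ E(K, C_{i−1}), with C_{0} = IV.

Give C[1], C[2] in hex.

C[1] = 52, C[2] = F5

C[1]: E(K, F6) = 1F; 4D ⊕ 1F = 52.
C[2]: E(K, 52) = 83; 76 ⊕ 83 = F5.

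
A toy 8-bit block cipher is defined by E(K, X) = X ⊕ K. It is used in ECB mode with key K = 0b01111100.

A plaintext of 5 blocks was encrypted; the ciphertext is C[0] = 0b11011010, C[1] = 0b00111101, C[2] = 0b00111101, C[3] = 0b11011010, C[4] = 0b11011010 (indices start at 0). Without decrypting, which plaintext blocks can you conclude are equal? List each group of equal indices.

P[0] = P[3] = P[4]; P[1] = P[2]

ECB encrypts each block independently with the same key, so equal ciphertext blocks imply equal plaintext blocks.
C[0] = C[3] = C[4] = 0b11011010, so P[0] = P[3] = P[4].
C[1] = C[2] = 0b00111101, so P[1] = P[2].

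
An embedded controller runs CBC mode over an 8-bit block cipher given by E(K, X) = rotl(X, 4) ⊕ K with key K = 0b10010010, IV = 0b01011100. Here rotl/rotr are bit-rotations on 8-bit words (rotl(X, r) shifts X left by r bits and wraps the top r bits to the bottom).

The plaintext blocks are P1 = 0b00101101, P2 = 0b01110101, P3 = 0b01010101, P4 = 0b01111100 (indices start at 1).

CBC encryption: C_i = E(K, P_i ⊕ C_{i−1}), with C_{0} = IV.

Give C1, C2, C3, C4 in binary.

C1: P1 ⊕ 0b01011100 = 0b01110001; E(K, 0b01110001) = 0b10000101.
C2: P2 ⊕ 0b10000101 = 0b11110000; E(K, 0b11110000) = 0b10011101.
C3: P3 ⊕ 0b10011101 = 0b11001000; E(K, 0b11001000) = 0b00011110.
C4: P4 ⊕ 0b00011110 = 0b01100010; E(K, 0b01100010) = 0b10110100.

C1 = 0b10000101, C2 = 0b10011101, C3 = 0b00011110, C4 = 0b10110100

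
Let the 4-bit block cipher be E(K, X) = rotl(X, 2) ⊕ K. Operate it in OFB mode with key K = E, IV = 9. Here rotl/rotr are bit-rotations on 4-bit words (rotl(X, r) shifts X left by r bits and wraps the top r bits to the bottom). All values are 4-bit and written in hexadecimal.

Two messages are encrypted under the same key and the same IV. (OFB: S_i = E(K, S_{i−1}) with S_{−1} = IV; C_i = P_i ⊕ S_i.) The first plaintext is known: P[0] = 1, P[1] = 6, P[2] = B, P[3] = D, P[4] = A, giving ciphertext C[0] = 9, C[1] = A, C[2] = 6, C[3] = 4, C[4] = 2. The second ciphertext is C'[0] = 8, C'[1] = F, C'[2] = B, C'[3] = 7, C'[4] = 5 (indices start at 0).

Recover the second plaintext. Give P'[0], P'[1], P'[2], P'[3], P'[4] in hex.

In OFB with a reused IV, both messages share the same keystream S_i, so C_i ⊕ C'_i = P_i ⊕ P'_i and thus P'_i = P_i ⊕ C_i ⊕ C'_i.
P'[0]: 1 ⊕ 9 ⊕ 8 = 0.
P'[1]: 6 ⊕ A ⊕ F = 3.
P'[2]: B ⊕ 6 ⊕ B = 6.
P'[3]: D ⊕ 4 ⊕ 7 = E.
P'[4]: A ⊕ 2 ⊕ 5 = D.

P'[0] = 0, P'[1] = 3, P'[2] = 6, P'[3] = E, P'[4] = D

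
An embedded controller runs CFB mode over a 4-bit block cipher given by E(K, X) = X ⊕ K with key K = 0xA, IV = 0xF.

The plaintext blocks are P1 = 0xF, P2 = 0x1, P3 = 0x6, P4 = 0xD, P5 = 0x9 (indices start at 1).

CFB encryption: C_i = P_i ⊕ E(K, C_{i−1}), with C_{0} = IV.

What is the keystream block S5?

C1: E(K, 0xF) = 0x5; 0xF ⊕ 0x5 = 0xA.
C2: E(K, 0xA) = 0x0; 0x1 ⊕ 0x0 = 0x1.
C3: E(K, 0x1) = 0xB; 0x6 ⊕ 0xB = 0xD.
C4: E(K, 0xD) = 0x7; 0xD ⊕ 0x7 = 0xA.
C5: E(K, 0xA) = 0x0; 0x9 ⊕ 0x0 = 0x9.
So S5 = 0x0.

0x0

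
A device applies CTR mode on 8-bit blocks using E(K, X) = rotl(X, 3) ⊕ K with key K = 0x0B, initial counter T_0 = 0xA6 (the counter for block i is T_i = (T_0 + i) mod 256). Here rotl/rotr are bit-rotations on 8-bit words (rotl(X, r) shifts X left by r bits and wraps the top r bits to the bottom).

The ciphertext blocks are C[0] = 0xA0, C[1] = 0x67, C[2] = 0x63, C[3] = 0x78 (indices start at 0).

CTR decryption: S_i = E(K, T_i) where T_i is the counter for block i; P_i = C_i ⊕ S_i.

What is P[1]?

P[1] = 0x51

P[1]: T = 0xA7, S = E(K, T) = 0x36; 0x67 ⊕ 0x36 = 0x51.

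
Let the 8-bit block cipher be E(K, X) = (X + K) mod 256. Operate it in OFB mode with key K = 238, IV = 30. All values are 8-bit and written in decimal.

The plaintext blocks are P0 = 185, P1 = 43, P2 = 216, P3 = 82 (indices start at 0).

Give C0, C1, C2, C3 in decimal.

OFB encryption: S_i = E(K, S_{i−1}) with S_{−1} = IV; C_i = P_i ⊕ S_i.
C0: S = E(K, 30) = 12; 185 ⊕ 12 = 181.
C1: S = E(K, 12) = 250; 43 ⊕ 250 = 209.
C2: S = E(K, 250) = 232; 216 ⊕ 232 = 48.
C3: S = E(K, 232) = 214; 82 ⊕ 214 = 132.

C0 = 181, C1 = 209, C2 = 48, C3 = 132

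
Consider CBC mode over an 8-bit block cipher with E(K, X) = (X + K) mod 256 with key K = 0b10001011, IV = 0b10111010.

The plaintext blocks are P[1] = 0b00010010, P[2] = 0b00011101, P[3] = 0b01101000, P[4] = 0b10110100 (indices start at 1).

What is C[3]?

C[3] = 0b01011100

CBC encryption: C_i = E(K, P_i ⊕ C_{i−1}), with C_{0} = IV.
C[1]: P[1] ⊕ 0b10111010 = 0b10101000; E(K, 0b10101000) = 0b00110011.
C[2]: P[2] ⊕ 0b00110011 = 0b00101110; E(K, 0b00101110) = 0b10111001.
C[3]: P[3] ⊕ 0b10111001 = 0b11010001; E(K, 0b11010001) = 0b01011100.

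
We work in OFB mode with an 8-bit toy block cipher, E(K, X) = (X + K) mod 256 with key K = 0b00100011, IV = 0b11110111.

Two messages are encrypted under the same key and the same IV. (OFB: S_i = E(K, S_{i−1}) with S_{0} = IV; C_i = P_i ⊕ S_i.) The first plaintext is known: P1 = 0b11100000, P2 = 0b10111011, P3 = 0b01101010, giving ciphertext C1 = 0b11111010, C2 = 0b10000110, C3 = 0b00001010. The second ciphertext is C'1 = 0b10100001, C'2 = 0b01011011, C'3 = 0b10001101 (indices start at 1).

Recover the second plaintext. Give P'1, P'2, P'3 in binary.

P'1 = 0b10111011, P'2 = 0b01100110, P'3 = 0b11101101

In OFB with a reused IV, both messages share the same keystream S_i, so C_i ⊕ C'_i = P_i ⊕ P'_i and thus P'_i = P_i ⊕ C_i ⊕ C'_i.
P'1: 0b11100000 ⊕ 0b11111010 ⊕ 0b10100001 = 0b10111011.
P'2: 0b10111011 ⊕ 0b10000110 ⊕ 0b01011011 = 0b01100110.
P'3: 0b01101010 ⊕ 0b00001010 ⊕ 0b10001101 = 0b11101101.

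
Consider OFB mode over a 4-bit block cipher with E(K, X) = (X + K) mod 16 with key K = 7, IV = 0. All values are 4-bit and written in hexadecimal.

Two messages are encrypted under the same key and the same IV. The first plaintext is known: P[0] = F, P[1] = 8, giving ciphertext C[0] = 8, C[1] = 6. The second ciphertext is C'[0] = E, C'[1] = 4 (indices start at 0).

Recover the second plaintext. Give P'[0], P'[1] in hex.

P'[0] = 9, P'[1] = A

In OFB with a reused IV, both messages share the same keystream S_i, so C_i ⊕ C'_i = P_i ⊕ P'_i and thus P'_i = P_i ⊕ C_i ⊕ C'_i.
P'[0]: F ⊕ 8 ⊕ E = 9.
P'[1]: 8 ⊕ 6 ⊕ 4 = A.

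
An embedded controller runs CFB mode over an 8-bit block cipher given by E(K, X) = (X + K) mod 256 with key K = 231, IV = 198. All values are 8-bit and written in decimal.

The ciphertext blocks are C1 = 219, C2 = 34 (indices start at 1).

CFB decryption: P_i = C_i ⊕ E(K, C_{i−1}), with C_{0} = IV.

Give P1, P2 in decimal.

P1 = 118, P2 = 224

P1: E(K, 198) = 173; 219 ⊕ 173 = 118.
P2: E(K, 219) = 194; 34 ⊕ 194 = 224.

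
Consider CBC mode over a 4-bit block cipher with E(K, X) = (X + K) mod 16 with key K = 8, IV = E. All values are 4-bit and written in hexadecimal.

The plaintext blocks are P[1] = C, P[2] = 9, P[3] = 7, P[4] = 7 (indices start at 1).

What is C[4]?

CBC encryption: C_i = E(K, P_i ⊕ C_{i−1}), with C_{0} = IV.
C[1]: P[1] ⊕ E = 2; E(K, 2) = A.
C[2]: P[2] ⊕ A = 3; E(K, 3) = B.
C[3]: P[3] ⊕ B = C; E(K, C) = 4.
C[4]: P[4] ⊕ 4 = 3; E(K, 3) = B.

C[4] = B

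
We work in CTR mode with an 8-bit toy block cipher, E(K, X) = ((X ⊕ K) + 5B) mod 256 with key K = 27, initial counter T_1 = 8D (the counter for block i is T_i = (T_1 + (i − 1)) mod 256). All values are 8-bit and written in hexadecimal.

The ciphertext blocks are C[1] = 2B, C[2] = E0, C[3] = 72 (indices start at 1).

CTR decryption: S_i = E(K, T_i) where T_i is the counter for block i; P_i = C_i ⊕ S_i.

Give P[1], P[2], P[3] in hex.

P[1] = 2E, P[2] = E4, P[3] = 71

P[1]: T = 8D, S = E(K, T) = 05; 2B ⊕ 05 = 2E.
P[2]: T = 8E, S = E(K, T) = 04; E0 ⊕ 04 = E4.
P[3]: T = 8F, S = E(K, T) = 03; 72 ⊕ 03 = 71.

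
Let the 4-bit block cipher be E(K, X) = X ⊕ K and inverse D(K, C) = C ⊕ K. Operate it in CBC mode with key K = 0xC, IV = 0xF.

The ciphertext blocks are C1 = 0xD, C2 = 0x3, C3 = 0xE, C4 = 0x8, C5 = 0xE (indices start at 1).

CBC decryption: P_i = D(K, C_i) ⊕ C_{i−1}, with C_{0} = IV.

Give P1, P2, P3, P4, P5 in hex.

P1: D(K, 0xD) = 0x1; 0x1 ⊕ 0xF = 0xE.
P2: D(K, 0x3) = 0xF; 0xF ⊕ 0xD = 0x2.
P3: D(K, 0xE) = 0x2; 0x2 ⊕ 0x3 = 0x1.
P4: D(K, 0x8) = 0x4; 0x4 ⊕ 0xE = 0xA.
P5: D(K, 0xE) = 0x2; 0x2 ⊕ 0x8 = 0xA.

P1 = 0xE, P2 = 0x2, P3 = 0x1, P4 = 0xA, P5 = 0xA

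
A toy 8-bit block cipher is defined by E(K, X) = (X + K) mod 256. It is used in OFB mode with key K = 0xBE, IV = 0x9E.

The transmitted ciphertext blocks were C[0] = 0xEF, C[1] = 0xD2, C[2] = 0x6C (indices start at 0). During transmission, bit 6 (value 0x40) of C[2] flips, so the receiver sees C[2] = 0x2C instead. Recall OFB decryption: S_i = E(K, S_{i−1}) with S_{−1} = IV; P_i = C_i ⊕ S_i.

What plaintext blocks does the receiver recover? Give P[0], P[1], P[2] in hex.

P[0] = 0xB3, P[1] = 0xC8, P[2] = 0xF4

Only C[2] changed, to 0x2C. In OFB, a change in C_i flips the same bit in P_i only; the keystream is unaffected. Decrypting the received ciphertext:
P[0]: S = E(K, 0x9E) = 0x5C; 0xEF ⊕ 0x5C = 0xB3.
P[1]: S = E(K, 0x5C) = 0x1A; 0xD2 ⊕ 0x1A = 0xC8.
P[2]: S = E(K, 0x1A) = 0xD8; 0x2C ⊕ 0xD8 = 0xF4.
Blocks that differ from the original plaintext: P[2].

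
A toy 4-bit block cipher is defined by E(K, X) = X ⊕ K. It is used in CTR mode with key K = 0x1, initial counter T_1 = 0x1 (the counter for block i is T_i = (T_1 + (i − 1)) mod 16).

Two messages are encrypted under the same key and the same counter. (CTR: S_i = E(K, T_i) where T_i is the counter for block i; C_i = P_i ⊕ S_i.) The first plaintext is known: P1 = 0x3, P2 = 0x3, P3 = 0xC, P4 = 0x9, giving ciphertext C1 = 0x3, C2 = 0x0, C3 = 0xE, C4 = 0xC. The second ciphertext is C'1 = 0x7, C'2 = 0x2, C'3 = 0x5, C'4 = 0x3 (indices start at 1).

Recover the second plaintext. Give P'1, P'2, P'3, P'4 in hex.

In CTR with a reused counter, both messages share the same keystream S_i, so C_i ⊕ C'_i = P_i ⊕ P'_i and thus P'_i = P_i ⊕ C_i ⊕ C'_i.
P'1: 0x3 ⊕ 0x3 ⊕ 0x7 = 0x7.
P'2: 0x3 ⊕ 0x0 ⊕ 0x2 = 0x1.
P'3: 0xC ⊕ 0xE ⊕ 0x5 = 0x7.
P'4: 0x9 ⊕ 0xC ⊕ 0x3 = 0x6.

P'1 = 0x7, P'2 = 0x1, P'3 = 0x7, P'4 = 0x6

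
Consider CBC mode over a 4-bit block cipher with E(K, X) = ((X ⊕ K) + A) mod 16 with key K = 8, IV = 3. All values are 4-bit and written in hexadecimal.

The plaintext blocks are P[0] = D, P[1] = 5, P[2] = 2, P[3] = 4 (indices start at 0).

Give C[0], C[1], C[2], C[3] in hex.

C[0] = 0, C[1] = 7, C[2] = 7, C[3] = 5

CBC encryption: C_i = E(K, P_i ⊕ C_{i−1}), with C_{−1} = IV.
C[0]: P[0] ⊕ 3 = E; E(K, E) = 0.
C[1]: P[1] ⊕ 0 = 5; E(K, 5) = 7.
C[2]: P[2] ⊕ 7 = 5; E(K, 5) = 7.
C[3]: P[3] ⊕ 7 = 3; E(K, 3) = 5.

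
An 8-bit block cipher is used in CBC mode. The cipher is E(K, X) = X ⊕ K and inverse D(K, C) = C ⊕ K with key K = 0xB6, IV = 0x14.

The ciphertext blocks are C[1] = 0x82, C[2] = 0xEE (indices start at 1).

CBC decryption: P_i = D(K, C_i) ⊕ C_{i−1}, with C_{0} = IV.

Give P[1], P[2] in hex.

P[1] = 0x20, P[2] = 0xDA

P[1]: D(K, 0x82) = 0x34; 0x34 ⊕ 0x14 = 0x20.
P[2]: D(K, 0xEE) = 0x58; 0x58 ⊕ 0x82 = 0xDA.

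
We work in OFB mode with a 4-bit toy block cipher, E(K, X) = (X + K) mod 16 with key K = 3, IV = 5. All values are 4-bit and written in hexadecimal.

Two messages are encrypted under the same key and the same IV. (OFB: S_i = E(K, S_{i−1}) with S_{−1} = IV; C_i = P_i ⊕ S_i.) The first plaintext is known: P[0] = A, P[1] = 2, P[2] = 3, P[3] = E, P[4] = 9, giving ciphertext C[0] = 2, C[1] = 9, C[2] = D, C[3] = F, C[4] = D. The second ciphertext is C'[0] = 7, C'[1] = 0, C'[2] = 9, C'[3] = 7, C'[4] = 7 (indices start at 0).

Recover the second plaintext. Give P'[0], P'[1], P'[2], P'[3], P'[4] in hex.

In OFB with a reused IV, both messages share the same keystream S_i, so C_i ⊕ C'_i = P_i ⊕ P'_i and thus P'_i = P_i ⊕ C_i ⊕ C'_i.
P'[0]: A ⊕ 2 ⊕ 7 = F.
P'[1]: 2 ⊕ 9 ⊕ 0 = B.
P'[2]: 3 ⊕ D ⊕ 9 = 7.
P'[3]: E ⊕ F ⊕ 7 = 6.
P'[4]: 9 ⊕ D ⊕ 7 = 3.

P'[0] = F, P'[1] = B, P'[2] = 7, P'[3] = 6, P'[4] = 3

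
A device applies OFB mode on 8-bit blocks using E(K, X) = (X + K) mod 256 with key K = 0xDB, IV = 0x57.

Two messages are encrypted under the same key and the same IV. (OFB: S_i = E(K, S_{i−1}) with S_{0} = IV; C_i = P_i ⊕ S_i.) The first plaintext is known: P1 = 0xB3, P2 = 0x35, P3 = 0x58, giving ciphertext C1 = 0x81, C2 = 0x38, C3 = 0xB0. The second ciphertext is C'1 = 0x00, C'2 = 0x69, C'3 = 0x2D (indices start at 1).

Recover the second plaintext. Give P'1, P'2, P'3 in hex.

P'1 = 0x32, P'2 = 0x64, P'3 = 0xC5

In OFB with a reused IV, both messages share the same keystream S_i, so C_i ⊕ C'_i = P_i ⊕ P'_i and thus P'_i = P_i ⊕ C_i ⊕ C'_i.
P'1: 0xB3 ⊕ 0x81 ⊕ 0x00 = 0x32.
P'2: 0x35 ⊕ 0x38 ⊕ 0x69 = 0x64.
P'3: 0x58 ⊕ 0xB0 ⊕ 0x2D = 0xC5.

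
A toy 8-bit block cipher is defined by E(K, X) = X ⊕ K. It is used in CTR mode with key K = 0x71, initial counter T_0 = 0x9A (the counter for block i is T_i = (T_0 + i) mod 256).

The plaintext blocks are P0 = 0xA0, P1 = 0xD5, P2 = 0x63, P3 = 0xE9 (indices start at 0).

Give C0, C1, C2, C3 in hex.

C0 = 0x4B, C1 = 0x3F, C2 = 0x8E, C3 = 0x05

CTR encryption: S_i = E(K, T_i) where T_i is the counter for block i; C_i = P_i ⊕ S_i.
C0: T = 0x9A, S = E(K, T) = 0xEB; 0xA0 ⊕ 0xEB = 0x4B.
C1: T = 0x9B, S = E(K, T) = 0xEA; 0xD5 ⊕ 0xEA = 0x3F.
C2: T = 0x9C, S = E(K, T) = 0xED; 0x63 ⊕ 0xED = 0x8E.
C3: T = 0x9D, S = E(K, T) = 0xEC; 0xE9 ⊕ 0xEC = 0x05.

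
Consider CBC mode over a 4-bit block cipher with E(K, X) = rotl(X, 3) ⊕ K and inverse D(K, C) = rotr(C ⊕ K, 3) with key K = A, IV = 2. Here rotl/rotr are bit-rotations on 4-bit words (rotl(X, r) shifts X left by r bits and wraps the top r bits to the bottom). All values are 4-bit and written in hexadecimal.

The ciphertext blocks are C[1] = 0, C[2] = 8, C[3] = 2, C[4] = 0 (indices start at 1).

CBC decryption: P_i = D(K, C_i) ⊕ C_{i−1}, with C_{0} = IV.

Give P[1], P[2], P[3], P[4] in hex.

P[1]: D(K, 0) = 5; 5 ⊕ 2 = 7.
P[2]: D(K, 8) = 4; 4 ⊕ 0 = 4.
P[3]: D(K, 2) = 1; 1 ⊕ 8 = 9.
P[4]: D(K, 0) = 5; 5 ⊕ 2 = 7.

P[1] = 7, P[2] = 4, P[3] = 9, P[4] = 7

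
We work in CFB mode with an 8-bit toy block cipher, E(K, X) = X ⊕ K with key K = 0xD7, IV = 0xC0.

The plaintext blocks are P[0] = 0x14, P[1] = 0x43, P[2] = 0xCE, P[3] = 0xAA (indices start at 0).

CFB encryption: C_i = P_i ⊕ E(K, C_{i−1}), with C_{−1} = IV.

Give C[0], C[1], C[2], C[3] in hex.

C[0] = 0x03, C[1] = 0x97, C[2] = 0x8E, C[3] = 0xF3

C[0]: E(K, 0xC0) = 0x17; 0x14 ⊕ 0x17 = 0x03.
C[1]: E(K, 0x03) = 0xD4; 0x43 ⊕ 0xD4 = 0x97.
C[2]: E(K, 0x97) = 0x40; 0xCE ⊕ 0x40 = 0x8E.
C[3]: E(K, 0x8E) = 0x59; 0xAA ⊕ 0x59 = 0xF3.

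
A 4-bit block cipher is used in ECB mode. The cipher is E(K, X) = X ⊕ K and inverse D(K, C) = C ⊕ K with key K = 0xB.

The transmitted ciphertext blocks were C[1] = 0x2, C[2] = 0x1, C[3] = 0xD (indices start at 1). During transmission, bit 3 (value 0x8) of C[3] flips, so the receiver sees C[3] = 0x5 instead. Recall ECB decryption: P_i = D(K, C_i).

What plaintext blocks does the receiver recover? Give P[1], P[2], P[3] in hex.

P[1] = 0x9, P[2] = 0xA, P[3] = 0xE

Only C[3] changed, to 0x5. In ECB, a change in C_i affects only P_i. Decrypting the received ciphertext:
P[1]: D(K, 0x2) = 0x9.
P[2]: D(K, 0x1) = 0xA.
P[3]: D(K, 0x5) = 0xE.
Blocks that differ from the original plaintext: P[3].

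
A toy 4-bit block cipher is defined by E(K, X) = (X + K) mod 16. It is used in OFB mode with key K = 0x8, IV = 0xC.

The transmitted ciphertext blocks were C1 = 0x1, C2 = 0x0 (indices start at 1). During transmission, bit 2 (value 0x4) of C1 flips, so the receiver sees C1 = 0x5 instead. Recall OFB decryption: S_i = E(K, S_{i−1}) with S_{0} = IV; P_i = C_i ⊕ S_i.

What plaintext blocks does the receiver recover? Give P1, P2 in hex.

Only C1 changed, to 0x5. In OFB, a change in C_i flips the same bit in P_i only; the keystream is unaffected. Decrypting the received ciphertext:
P1: S = E(K, 0xC) = 0x4; 0x5 ⊕ 0x4 = 0x1.
P2: S = E(K, 0x4) = 0xC; 0x0 ⊕ 0xC = 0xC.
Blocks that differ from the original plaintext: P1.

P1 = 0x1, P2 = 0xC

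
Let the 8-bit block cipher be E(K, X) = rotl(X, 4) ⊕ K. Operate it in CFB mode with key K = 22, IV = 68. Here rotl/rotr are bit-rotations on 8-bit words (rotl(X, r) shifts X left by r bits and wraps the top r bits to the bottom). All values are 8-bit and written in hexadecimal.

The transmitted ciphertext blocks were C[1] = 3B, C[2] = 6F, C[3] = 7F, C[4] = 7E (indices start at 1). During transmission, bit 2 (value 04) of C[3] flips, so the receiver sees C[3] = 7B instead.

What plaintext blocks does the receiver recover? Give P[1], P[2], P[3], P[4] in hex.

CFB decryption: P_i = C_i ⊕ E(K, C_{i−1}), with C_{0} = IV.
Only C[3] changed, to 7B. In CFB, a change in C_i flips the same bit in P_i and garbles P_{i+1}. Decrypting the received ciphertext:
P[1]: E(K, 68) = A4; 3B ⊕ A4 = 9F.
P[2]: E(K, 3B) = 91; 6F ⊕ 91 = FE.
P[3]: E(K, 6F) = D4; 7B ⊕ D4 = AF.
P[4]: E(K, 7B) = 95; 7E ⊕ 95 = EB.
Blocks that differ from the original plaintext: P[3], P[4].

P[1] = 9F, P[2] = FE, P[3] = AF, P[4] = EB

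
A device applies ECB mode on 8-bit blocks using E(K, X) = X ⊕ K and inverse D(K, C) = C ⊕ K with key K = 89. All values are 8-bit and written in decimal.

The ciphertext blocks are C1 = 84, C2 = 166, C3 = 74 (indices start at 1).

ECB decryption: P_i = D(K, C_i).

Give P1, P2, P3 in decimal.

P1 = 13, P2 = 255, P3 = 19

P1: D(K, 84) = 13.
P2: D(K, 166) = 255.
P3: D(K, 74) = 19.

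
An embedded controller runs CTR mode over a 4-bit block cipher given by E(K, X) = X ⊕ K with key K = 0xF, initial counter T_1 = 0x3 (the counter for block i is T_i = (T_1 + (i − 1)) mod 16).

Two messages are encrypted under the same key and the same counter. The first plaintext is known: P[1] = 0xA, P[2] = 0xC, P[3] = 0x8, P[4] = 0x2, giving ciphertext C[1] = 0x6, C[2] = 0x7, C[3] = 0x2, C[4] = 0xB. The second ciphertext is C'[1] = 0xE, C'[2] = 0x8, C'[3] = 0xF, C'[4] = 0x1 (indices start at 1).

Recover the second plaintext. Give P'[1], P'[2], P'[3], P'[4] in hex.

P'[1] = 0x2, P'[2] = 0x3, P'[3] = 0x5, P'[4] = 0x8

In CTR with a reused counter, both messages share the same keystream S_i, so C_i ⊕ C'_i = P_i ⊕ P'_i and thus P'_i = P_i ⊕ C_i ⊕ C'_i.
P'[1]: 0xA ⊕ 0x6 ⊕ 0xE = 0x2.
P'[2]: 0xC ⊕ 0x7 ⊕ 0x8 = 0x3.
P'[3]: 0x8 ⊕ 0x2 ⊕ 0xF = 0x5.
P'[4]: 0x2 ⊕ 0xB ⊕ 0x1 = 0x8.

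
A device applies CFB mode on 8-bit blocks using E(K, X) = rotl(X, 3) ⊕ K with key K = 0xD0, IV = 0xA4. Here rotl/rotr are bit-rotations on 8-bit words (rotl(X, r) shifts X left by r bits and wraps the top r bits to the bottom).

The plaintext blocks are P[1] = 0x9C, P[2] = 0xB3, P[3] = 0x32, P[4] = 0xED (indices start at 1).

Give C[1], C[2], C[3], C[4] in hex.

CFB encryption: C_i = P_i ⊕ E(K, C_{i−1}), with C_{0} = IV.
C[1]: E(K, 0xA4) = 0xF5; 0x9C ⊕ 0xF5 = 0x69.
C[2]: E(K, 0x69) = 0x9B; 0xB3 ⊕ 0x9B = 0x28.
C[3]: E(K, 0x28) = 0x91; 0x32 ⊕ 0x91 = 0xA3.
C[4]: E(K, 0xA3) = 0xCD; 0xED ⊕ 0xCD = 0x20.

C[1] = 0x69, C[2] = 0x28, C[3] = 0xA3, C[4] = 0x20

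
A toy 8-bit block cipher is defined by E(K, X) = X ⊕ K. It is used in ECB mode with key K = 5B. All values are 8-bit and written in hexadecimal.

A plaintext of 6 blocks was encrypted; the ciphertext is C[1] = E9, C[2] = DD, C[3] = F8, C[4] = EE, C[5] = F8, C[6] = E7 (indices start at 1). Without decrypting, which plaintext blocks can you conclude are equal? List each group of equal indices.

P[3] = P[5]

ECB encrypts each block independently with the same key, so equal ciphertext blocks imply equal plaintext blocks.
C[3] = C[5] = F8, so P[3] = P[5].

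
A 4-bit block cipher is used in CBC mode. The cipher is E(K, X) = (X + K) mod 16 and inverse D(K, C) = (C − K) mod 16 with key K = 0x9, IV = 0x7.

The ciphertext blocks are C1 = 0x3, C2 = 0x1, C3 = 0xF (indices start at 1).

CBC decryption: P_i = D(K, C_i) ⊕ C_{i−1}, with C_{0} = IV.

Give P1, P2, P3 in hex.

P1: D(K, 0x3) = 0xA; 0xA ⊕ 0x7 = 0xD.
P2: D(K, 0x1) = 0x8; 0x8 ⊕ 0x3 = 0xB.
P3: D(K, 0xF) = 0x6; 0x6 ⊕ 0x1 = 0x7.

P1 = 0xD, P2 = 0xB, P3 = 0x7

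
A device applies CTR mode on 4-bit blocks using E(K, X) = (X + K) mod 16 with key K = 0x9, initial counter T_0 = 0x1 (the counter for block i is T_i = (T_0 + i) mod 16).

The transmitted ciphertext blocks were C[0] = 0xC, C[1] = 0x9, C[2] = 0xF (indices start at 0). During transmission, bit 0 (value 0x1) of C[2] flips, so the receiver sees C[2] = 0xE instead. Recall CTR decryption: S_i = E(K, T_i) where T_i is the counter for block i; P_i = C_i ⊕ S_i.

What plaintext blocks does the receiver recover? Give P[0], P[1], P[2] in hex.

Only C[2] changed, to 0xE. In CTR, a change in C_i flips the same bit in P_i only; the keystream is unaffected. Decrypting the received ciphertext:
P[0]: T = 0x1, S = E(K, T) = 0xA; 0xC ⊕ 0xA = 0x6.
P[1]: T = 0x2, S = E(K, T) = 0xB; 0x9 ⊕ 0xB = 0x2.
P[2]: T = 0x3, S = E(K, T) = 0xC; 0xE ⊕ 0xC = 0x2.
Blocks that differ from the original plaintext: P[2].

P[0] = 0x6, P[1] = 0x2, P[2] = 0x2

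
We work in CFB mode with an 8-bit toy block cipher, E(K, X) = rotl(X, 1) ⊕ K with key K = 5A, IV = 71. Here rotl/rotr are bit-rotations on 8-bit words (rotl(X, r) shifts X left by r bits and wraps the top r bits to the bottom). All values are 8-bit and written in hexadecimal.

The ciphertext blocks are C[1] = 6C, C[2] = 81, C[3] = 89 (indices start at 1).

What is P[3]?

CFB decryption: P_i = C_i ⊕ E(K, C_{i−1}), with C_{0} = IV.
P[3]: E(K, 81) = 59; 89 ⊕ 59 = D0.

P[3] = D0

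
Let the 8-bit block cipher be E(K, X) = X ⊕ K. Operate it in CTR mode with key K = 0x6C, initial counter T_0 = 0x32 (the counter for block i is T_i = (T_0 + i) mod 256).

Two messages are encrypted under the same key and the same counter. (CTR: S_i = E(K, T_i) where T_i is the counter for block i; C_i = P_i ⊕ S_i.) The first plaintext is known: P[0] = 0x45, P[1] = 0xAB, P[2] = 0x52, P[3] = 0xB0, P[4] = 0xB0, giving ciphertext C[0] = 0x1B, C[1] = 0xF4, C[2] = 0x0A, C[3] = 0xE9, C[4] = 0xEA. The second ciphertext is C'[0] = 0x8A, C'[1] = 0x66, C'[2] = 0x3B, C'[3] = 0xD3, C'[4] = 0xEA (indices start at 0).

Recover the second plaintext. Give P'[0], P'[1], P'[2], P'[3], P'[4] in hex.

In CTR with a reused counter, both messages share the same keystream S_i, so C_i ⊕ C'_i = P_i ⊕ P'_i and thus P'_i = P_i ⊕ C_i ⊕ C'_i.
P'[0]: 0x45 ⊕ 0x1B ⊕ 0x8A = 0xD4.
P'[1]: 0xAB ⊕ 0xF4 ⊕ 0x66 = 0x39.
P'[2]: 0x52 ⊕ 0x0A ⊕ 0x3B = 0x63.
P'[3]: 0xB0 ⊕ 0xE9 ⊕ 0xD3 = 0x8A.
P'[4]: 0xB0 ⊕ 0xEA ⊕ 0xEA = 0xB0.

P'[0] = 0xD4, P'[1] = 0x39, P'[2] = 0x63, P'[3] = 0x8A, P'[4] = 0xB0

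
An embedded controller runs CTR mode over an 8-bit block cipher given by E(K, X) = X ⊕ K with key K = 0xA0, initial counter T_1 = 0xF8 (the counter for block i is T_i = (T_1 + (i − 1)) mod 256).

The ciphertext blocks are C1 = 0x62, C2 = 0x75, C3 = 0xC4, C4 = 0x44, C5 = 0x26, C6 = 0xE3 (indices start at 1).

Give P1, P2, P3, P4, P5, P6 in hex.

CTR decryption: S_i = E(K, T_i) where T_i is the counter for block i; P_i = C_i ⊕ S_i.
P1: T = 0xF8, S = E(K, T) = 0x58; 0x62 ⊕ 0x58 = 0x3A.
P2: T = 0xF9, S = E(K, T) = 0x59; 0x75 ⊕ 0x59 = 0x2C.
P3: T = 0xFA, S = E(K, T) = 0x5A; 0xC4 ⊕ 0x5A = 0x9E.
P4: T = 0xFB, S = E(K, T) = 0x5B; 0x44 ⊕ 0x5B = 0x1F.
P5: T = 0xFC, S = E(K, T) = 0x5C; 0x26 ⊕ 0x5C = 0x7A.
P6: T = 0xFD, S = E(K, T) = 0x5D; 0xE3 ⊕ 0x5D = 0xBE.

P1 = 0x3A, P2 = 0x2C, P3 = 0x9E, P4 = 0x1F, P5 = 0x7A, P6 = 0xBE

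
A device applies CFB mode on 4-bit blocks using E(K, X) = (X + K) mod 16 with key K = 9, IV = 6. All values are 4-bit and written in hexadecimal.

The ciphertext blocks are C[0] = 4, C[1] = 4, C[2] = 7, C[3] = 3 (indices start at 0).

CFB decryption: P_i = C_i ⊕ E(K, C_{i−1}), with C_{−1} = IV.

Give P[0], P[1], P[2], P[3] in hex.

P[0]: E(K, 6) = F; 4 ⊕ F = B.
P[1]: E(K, 4) = D; 4 ⊕ D = 9.
P[2]: E(K, 4) = D; 7 ⊕ D = A.
P[3]: E(K, 7) = 0; 3 ⊕ 0 = 3.

P[0] = B, P[1] = 9, P[2] = A, P[3] = 3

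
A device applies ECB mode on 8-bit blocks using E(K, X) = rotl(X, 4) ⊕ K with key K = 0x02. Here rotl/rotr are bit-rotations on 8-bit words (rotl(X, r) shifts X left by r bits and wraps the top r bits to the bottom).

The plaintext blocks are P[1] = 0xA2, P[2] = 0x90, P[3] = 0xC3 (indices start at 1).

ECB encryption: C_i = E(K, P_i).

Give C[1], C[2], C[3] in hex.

C[1]: E(K, 0xA2) = 0x28.
C[2]: E(K, 0x90) = 0x0B.
C[3]: E(K, 0xC3) = 0x3E.

C[1] = 0x28, C[2] = 0x0B, C[3] = 0x3E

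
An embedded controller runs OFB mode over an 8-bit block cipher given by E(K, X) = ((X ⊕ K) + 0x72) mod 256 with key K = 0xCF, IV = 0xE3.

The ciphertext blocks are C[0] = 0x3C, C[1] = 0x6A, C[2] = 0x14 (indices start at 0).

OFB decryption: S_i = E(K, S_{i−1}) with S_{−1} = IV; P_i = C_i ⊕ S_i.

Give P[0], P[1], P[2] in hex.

P[0]: S = E(K, 0xE3) = 0x9E; 0x3C ⊕ 0x9E = 0xA2.
P[1]: S = E(K, 0x9E) = 0xC3; 0x6A ⊕ 0xC3 = 0xA9.
P[2]: S = E(K, 0xC3) = 0x7E; 0x14 ⊕ 0x7E = 0x6A.

P[0] = 0xA2, P[1] = 0xA9, P[2] = 0x6A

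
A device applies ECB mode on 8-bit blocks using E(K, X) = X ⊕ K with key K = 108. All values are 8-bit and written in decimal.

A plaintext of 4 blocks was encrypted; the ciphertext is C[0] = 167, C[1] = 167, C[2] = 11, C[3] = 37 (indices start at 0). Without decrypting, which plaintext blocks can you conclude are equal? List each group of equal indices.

ECB encrypts each block independently with the same key, so equal ciphertext blocks imply equal plaintext blocks.
C[0] = C[1] = 167, so P[0] = P[1].

P[0] = P[1]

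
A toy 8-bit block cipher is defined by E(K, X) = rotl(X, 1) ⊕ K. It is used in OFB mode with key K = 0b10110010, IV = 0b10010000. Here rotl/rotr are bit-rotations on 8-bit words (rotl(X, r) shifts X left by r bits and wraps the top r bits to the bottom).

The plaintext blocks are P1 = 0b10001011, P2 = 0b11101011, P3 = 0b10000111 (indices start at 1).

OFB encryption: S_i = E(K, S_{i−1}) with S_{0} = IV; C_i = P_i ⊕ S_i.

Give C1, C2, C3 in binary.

C1 = 0b00011000, C2 = 0b01111110, C3 = 0b00011110

C1: S = E(K, 0b10010000) = 0b10010011; 0b10001011 ⊕ 0b10010011 = 0b00011000.
C2: S = E(K, 0b10010011) = 0b10010101; 0b11101011 ⊕ 0b10010101 = 0b01111110.
C3: S = E(K, 0b10010101) = 0b10011001; 0b10000111 ⊕ 0b10011001 = 0b00011110.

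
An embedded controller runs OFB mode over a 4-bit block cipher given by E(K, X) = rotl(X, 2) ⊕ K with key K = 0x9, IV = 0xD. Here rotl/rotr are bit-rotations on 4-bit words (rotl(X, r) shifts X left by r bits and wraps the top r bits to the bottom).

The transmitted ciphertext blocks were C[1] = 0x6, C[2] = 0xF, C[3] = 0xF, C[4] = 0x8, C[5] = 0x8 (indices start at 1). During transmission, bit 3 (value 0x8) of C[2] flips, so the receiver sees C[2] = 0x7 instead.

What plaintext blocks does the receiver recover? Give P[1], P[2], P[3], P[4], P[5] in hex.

OFB decryption: S_i = E(K, S_{i−1}) with S_{0} = IV; P_i = C_i ⊕ S_i.
Only C[2] changed, to 0x7. In OFB, a change in C_i flips the same bit in P_i only; the keystream is unaffected. Decrypting the received ciphertext:
P[1]: S = E(K, 0xD) = 0xE; 0x6 ⊕ 0xE = 0x8.
P[2]: S = E(K, 0xE) = 0x2; 0x7 ⊕ 0x2 = 0x5.
P[3]: S = E(K, 0x2) = 0x1; 0xF ⊕ 0x1 = 0xE.
P[4]: S = E(K, 0x1) = 0xD; 0x8 ⊕ 0xD = 0x5.
P[5]: S = E(K, 0xD) = 0xE; 0x8 ⊕ 0xE = 0x6.
Blocks that differ from the original plaintext: P[2].

P[1] = 0x8, P[2] = 0x5, P[3] = 0xE, P[4] = 0x5, P[5] = 0x6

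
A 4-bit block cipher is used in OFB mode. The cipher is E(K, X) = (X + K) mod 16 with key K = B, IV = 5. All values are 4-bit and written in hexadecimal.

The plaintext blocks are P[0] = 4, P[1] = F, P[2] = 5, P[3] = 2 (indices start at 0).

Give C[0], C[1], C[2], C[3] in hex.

OFB encryption: S_i = E(K, S_{i−1}) with S_{−1} = IV; C_i = P_i ⊕ S_i.
C[0]: S = E(K, 5) = 0; 4 ⊕ 0 = 4.
C[1]: S = E(K, 0) = B; F ⊕ B = 4.
C[2]: S = E(K, B) = 6; 5 ⊕ 6 = 3.
C[3]: S = E(K, 6) = 1; 2 ⊕ 1 = 3.

C[0] = 4, C[1] = 4, C[2] = 3, C[3] = 3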